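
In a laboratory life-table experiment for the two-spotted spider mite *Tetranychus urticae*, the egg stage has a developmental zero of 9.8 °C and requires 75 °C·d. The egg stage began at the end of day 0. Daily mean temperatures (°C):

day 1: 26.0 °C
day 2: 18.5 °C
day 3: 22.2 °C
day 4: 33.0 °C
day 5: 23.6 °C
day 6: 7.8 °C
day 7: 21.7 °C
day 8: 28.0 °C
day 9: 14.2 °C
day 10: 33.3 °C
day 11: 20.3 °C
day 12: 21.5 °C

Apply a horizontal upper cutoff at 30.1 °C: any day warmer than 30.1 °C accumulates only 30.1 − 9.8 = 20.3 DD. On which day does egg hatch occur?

Daily DD above 9.8 °C (capped at 20.3): 16.2, 8.7, 12.4, 20.3, 13.8, 0.0, 11.9, 18.2, 4.4, 20.3, 10.5, 11.7.
Cumulative: 16.2, 24.9, 37.3, 57.6, 71.4, 71.4, 83.3, 101.5, 105.9, 126.2, 136.7, 148.4.
The total first reaches 75 DD on day 7.

day 7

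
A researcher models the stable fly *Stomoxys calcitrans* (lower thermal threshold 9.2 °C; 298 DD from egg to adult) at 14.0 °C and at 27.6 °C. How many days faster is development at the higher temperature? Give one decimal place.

At 14.0 °C: 298 / (14.0 − 9.2) = 298 / 4.8 = 62.083 d.
At 27.6 °C: 298 / (27.6 − 9.2) = 298 / 18.4 = 16.196 d.
Difference = |62.083 − 16.196| = 45.888 ≈ 45.9 days.

45.9 days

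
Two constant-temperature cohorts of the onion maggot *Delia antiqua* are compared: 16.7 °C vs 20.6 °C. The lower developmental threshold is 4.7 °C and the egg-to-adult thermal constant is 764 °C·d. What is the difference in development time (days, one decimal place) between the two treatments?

At 16.7 °C: 764 / (16.7 − 4.7) = 764 / 12.0 = 63.667 d.
At 20.6 °C: 764 / (20.6 − 4.7) = 764 / 15.9 = 48.050 d.
Difference = |63.667 − 48.050| = 15.616 ≈ 15.6 days.

15.6 days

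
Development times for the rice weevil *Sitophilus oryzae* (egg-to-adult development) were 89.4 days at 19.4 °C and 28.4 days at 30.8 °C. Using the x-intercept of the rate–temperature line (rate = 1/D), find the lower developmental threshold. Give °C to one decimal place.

14.1 °C

Under the model K = D·(T − T_b), so D₁·(T₁ − T_b) = D₂·(T₂ − T_b).
89.4·(19.4 − T_b) = 28.4·(30.8 − T_b)
T_b = (89.4·19.4 − 28.4·30.8) / (89.4 − 28.4) = 859.64 / 61.0 = 14.092 °C ≈ 14.1 °C.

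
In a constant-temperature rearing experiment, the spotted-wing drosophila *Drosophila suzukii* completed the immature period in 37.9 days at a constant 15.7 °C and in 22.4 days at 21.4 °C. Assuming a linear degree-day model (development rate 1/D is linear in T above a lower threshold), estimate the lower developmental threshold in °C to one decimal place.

Linear rate model ⇒ the product D·(T − T_b) is constant across temperatures.
37.9·(15.7 − T_b) = 22.4·(21.4 − T_b)
T_b = (37.9·15.7 − 22.4·21.4) / (37.9 − 22.4) = 115.67 / 15.5 = 7.463 °C ≈ 7.5 °C.

7.5 °C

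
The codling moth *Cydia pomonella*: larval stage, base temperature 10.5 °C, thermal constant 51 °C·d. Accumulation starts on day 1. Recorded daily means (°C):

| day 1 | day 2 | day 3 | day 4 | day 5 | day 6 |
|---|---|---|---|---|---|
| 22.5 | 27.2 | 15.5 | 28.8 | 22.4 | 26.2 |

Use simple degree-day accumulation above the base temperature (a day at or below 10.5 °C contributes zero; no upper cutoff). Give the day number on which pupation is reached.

day 4

Daily DD above 10.5 °C: 12.0, 16.7, 5.0, 18.3, 11.9, 15.7.
Cumulative: 12.0, 28.7, 33.7, 52.0, 63.9, 79.6.
The total first reaches 51 DD on day 4.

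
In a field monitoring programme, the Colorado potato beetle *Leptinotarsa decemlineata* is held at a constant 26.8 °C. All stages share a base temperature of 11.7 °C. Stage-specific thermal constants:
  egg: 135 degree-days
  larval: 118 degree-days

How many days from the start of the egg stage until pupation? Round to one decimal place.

Daily accumulation at 26.8 °C = 26.8 − 11.7 = 15.1 DD/day.
Total K = 135 + 118 = 253 DD.
Total duration = 253 / 15.1 = 16.755 ≈ 16.8 days.

16.8 days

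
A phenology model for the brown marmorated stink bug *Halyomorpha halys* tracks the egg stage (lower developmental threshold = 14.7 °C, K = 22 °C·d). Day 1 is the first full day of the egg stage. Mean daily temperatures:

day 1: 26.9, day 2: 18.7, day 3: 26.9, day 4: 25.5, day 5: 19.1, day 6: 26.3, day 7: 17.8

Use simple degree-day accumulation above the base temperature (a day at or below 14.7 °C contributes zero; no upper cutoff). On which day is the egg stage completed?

day 3

Daily DD above 14.7 °C: 12.2, 4.0, 12.2, 10.8, 4.4, 11.6, 3.1.
Cumulative: 12.2, 16.2, 28.4, 39.2, 43.6, 55.2, 58.3.
The total first reaches 22 DD on day 3.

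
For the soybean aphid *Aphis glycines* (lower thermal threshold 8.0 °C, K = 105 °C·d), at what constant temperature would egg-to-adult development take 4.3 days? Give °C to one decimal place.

32.4 °C

Required daily accumulation = 105 / 4.3 = 24.419 DD/day.
T = T_base + 24.419 = 8.0 + 24.419 = 32.419 ≈ 32.4 °C.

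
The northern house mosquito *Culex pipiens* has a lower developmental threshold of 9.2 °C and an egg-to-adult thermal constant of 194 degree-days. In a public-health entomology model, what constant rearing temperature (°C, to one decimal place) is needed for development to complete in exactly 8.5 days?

32.0 °C

Required daily accumulation = 194 / 8.5 = 22.824 DD/day.
T = T_base + 22.824 = 9.2 + 22.824 = 32.024 ≈ 32.0 °C.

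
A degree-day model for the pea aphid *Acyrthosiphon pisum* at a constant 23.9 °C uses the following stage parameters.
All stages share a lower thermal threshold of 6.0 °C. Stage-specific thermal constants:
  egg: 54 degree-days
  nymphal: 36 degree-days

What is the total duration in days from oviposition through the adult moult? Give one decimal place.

5.0 days

Daily accumulation at 23.9 °C = 23.9 − 6.0 = 17.9 DD/day.
Total K = 54 + 36 = 90 DD.
Total duration = 90 / 17.9 = 5.028 ≈ 5.0 days.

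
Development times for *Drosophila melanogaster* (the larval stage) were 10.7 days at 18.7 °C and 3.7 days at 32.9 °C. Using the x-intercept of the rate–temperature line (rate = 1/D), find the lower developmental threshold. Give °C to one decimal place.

Linear rate model ⇒ the product D·(T − T_b) is constant across temperatures.
10.7·(18.7 − T_b) = 3.7·(32.9 − T_b)
T_b = (10.7·18.7 − 3.7·32.9) / (10.7 − 3.7) = 78.36 / 7.0 = 11.194 °C ≈ 11.2 °C.

11.2 °C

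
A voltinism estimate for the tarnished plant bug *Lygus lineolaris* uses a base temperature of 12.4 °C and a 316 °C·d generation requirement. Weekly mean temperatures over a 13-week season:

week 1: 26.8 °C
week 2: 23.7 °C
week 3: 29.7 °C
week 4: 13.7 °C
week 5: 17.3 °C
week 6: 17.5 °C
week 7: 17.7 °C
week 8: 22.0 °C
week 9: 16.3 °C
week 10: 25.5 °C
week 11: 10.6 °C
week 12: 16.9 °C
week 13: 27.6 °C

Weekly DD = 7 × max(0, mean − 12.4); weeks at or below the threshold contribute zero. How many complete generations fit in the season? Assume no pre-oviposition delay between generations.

2 generations

Weekly DD (7 × max(0, T̄ − 12.4)): 100.8, 79.1, 121.1, 9.1, 34.3, 35.7, 37.1, 67.2, 27.3, 91.7, 0.0, 31.5, 106.4.
Season total = 741.3 DD.
Complete generations = ⌊741.3 / 316⌋ = 2.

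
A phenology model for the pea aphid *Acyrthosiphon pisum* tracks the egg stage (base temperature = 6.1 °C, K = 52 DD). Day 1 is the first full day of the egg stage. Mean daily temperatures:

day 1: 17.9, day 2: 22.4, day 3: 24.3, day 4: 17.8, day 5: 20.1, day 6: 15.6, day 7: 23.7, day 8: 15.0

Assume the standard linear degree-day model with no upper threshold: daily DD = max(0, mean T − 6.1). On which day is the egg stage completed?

day 4

Daily DD above 6.1 °C: 11.8, 16.3, 18.2, 11.7, 14.0, 9.5, 17.6, 8.9.
Cumulative: 11.8, 28.1, 46.3, 58.0, 72.0, 81.5, 99.1, 108.0.
The total first reaches 52 DD on day 4.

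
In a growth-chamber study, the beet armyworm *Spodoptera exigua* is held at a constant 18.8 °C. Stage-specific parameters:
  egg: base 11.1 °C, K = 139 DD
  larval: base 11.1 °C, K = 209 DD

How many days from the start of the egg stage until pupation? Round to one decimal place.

45.2 days

egg: 139 / (18.8 − 11.1) = 139 / 7.7 = 18.052 d.
larval: 209 / (18.8 − 11.1) = 209 / 7.7 = 27.143 d.
Sum = 45.195 ≈ 45.2 days.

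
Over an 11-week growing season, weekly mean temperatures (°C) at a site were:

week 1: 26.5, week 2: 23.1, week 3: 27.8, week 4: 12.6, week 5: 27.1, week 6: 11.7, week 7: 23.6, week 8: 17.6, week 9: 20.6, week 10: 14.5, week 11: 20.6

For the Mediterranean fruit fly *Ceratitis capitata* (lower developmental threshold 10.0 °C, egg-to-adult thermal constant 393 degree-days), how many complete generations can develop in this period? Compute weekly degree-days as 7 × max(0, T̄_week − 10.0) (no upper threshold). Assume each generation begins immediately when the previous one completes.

2 generations

Weekly DD (7 × max(0, T̄ − 10.0)): 115.5, 91.7, 124.6, 18.2, 119.7, 11.9, 95.2, 53.2, 74.2, 31.5, 74.2.
Season total = 809.9 DD.
Complete generations = ⌊809.9 / 393⌋ = 2.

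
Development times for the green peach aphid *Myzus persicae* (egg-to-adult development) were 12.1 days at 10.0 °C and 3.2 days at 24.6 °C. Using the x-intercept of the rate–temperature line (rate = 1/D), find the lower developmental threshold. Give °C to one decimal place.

Linear rate model ⇒ the product D·(T − T_b) is constant across temperatures.
12.1·(10.0 − T_b) = 3.2·(24.6 − T_b)
T_b = (12.1·10.0 − 3.2·24.6) / (12.1 − 3.2) = 42.28 / 8.9 = 4.751 °C ≈ 4.8 °C.

4.8 °C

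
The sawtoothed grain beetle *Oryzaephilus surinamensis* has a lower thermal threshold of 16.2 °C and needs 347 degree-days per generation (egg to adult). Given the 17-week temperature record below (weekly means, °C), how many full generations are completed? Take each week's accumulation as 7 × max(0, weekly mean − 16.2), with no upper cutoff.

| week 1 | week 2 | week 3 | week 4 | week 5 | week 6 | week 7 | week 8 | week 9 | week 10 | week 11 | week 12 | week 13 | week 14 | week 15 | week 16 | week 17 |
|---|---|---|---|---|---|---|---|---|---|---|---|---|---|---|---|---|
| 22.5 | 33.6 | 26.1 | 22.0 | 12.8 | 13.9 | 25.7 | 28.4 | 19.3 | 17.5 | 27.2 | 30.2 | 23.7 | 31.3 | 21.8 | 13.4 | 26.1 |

Weekly DD (7 × max(0, T̄ − 16.2)): 44.1, 121.8, 69.3, 40.6, 0.0, 0.0, 66.5, 85.4, 21.7, 9.1, 77.0, 98.0, 52.5, 105.7, 39.2, 0.0, 69.3.
Season total = 900.2 DD.
Complete generations = ⌊900.2 / 347⌋ = 2.

2 generations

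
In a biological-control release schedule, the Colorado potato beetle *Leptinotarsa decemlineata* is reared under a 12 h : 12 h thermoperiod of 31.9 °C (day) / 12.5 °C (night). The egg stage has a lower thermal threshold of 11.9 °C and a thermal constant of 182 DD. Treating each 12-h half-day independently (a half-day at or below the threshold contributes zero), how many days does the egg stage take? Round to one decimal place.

17.7 days

Day half: max(0, 31.9 − 11.9) × 0.5 = 20.0 × 0.5 = 10.00 DD.
Night half: max(0, 12.5 − 11.9) × 0.5 = 0.6 × 0.5 = 0.30 DD.
Per 24 h: 10.30 DD/day.
Duration = 182 / 10.30 = 17.670 ≈ 17.7 days.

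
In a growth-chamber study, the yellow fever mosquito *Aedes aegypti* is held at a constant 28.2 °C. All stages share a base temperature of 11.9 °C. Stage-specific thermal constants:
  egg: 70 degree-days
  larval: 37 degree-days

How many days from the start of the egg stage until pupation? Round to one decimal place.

6.6 days

Daily accumulation at 28.2 °C = 28.2 − 11.9 = 16.3 DD/day.
Total K = 70 + 37 = 107 DD.
Total duration = 107 / 16.3 = 6.564 ≈ 6.6 days.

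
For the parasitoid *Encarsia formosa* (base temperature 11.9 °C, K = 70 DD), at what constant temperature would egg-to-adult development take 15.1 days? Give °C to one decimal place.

Required daily accumulation = 70 / 15.1 = 4.636 DD/day.
T = T_base + 4.636 = 11.9 + 4.636 = 16.536 ≈ 16.5 °C.

16.5 °C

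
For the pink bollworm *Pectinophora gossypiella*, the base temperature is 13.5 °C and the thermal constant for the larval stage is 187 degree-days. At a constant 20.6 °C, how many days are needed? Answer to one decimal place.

26.3 days

Daily accumulation = 20.6 − 13.5 = 7.1 DD/day.
Duration = 187 / 7.1 = 26.338 ≈ 26.3 days.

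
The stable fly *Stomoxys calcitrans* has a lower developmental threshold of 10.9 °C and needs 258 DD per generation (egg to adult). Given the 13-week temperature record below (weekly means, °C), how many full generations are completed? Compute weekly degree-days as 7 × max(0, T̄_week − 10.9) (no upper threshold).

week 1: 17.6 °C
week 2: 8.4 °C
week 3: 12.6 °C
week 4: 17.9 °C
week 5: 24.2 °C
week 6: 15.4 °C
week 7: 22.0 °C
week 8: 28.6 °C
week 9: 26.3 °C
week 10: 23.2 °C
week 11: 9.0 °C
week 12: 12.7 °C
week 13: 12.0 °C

Weekly DD (7 × max(0, T̄ − 10.9)): 46.9, 0.0, 11.9, 49.0, 93.1, 31.5, 77.7, 123.9, 107.8, 86.1, 0.0, 12.6, 7.7.
Season total = 648.2 DD.
Complete generations = ⌊648.2 / 258⌋ = 2.

2 generations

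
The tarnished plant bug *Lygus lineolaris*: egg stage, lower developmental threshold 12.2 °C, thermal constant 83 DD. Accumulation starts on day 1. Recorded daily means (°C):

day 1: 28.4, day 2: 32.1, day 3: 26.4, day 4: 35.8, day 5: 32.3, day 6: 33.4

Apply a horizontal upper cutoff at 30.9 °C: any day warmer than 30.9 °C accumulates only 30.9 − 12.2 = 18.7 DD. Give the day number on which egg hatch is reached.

day 5

Daily DD above 12.2 °C (capped at 18.7): 16.2, 18.7, 14.2, 18.7, 18.7, 18.7.
Cumulative: 16.2, 34.9, 49.1, 67.8, 86.5, 105.2.
The total first reaches 83 DD on day 5.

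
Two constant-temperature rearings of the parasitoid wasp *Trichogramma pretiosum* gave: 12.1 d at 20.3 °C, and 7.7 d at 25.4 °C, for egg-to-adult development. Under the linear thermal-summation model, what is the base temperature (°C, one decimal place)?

Linear rate model ⇒ the product D·(T − T_b) is constant across temperatures.
12.1·(20.3 − T_b) = 7.7·(25.4 − T_b)
T_b = (12.1·20.3 − 7.7·25.4) / (12.1 − 7.7) = 50.05 / 4.4 = 11.375 °C ≈ 11.4 °C.

11.4 °C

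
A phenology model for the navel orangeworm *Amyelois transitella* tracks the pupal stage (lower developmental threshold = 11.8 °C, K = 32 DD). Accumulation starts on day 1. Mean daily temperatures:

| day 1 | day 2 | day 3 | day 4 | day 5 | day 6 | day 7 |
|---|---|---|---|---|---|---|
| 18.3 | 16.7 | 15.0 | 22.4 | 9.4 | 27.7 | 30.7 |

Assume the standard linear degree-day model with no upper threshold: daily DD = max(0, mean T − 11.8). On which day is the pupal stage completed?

Daily DD above 11.8 °C: 6.5, 4.9, 3.2, 10.6, 0.0, 15.9, 18.9.
Cumulative: 6.5, 11.4, 14.6, 25.2, 25.2, 41.1, 60.0.
The total first reaches 32 DD on day 6.

day 6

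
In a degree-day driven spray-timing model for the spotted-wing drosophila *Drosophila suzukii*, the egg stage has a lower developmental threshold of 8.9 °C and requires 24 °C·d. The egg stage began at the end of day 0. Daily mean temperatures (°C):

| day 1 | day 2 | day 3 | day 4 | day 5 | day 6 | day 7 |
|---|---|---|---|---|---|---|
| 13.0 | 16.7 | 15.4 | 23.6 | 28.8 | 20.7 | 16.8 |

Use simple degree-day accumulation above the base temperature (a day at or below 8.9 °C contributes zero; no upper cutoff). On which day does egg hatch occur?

Daily DD above 8.9 °C: 4.1, 7.8, 6.5, 14.7, 19.9, 11.8, 7.9.
Cumulative: 4.1, 11.9, 18.4, 33.1, 53.0, 64.8, 72.7.
The total first reaches 24 DD on day 4.

day 4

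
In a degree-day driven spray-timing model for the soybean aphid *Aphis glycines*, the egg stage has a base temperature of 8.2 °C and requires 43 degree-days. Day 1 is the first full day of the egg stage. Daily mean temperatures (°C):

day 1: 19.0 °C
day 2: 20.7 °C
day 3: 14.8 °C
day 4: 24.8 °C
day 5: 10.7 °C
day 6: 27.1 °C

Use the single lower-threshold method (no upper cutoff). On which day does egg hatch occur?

day 4

Daily DD above 8.2 °C: 10.8, 12.5, 6.6, 16.6, 2.5, 18.9.
Cumulative: 10.8, 23.3, 29.9, 46.5, 49.0, 67.9.
The total first reaches 43 DD on day 4.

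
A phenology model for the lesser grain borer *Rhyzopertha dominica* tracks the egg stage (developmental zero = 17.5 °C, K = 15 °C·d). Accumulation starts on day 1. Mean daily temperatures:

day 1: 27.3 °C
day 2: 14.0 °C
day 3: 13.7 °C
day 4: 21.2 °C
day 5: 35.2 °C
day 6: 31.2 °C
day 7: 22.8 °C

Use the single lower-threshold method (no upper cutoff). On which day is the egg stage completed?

Daily DD above 17.5 °C: 9.8, 0.0, 0.0, 3.7, 17.7, 13.7, 5.3.
Cumulative: 9.8, 9.8, 9.8, 13.5, 31.2, 44.9, 50.2.
The total first reaches 15 DD on day 5.

day 5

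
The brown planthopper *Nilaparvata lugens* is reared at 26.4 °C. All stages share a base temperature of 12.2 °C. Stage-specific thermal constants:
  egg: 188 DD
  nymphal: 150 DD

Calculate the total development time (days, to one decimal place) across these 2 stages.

23.8 days

Daily accumulation at 26.4 °C = 26.4 − 12.2 = 14.2 DD/day.
Total K = 188 + 150 = 338 DD.
Total duration = 338 / 14.2 = 23.803 ≈ 23.8 days.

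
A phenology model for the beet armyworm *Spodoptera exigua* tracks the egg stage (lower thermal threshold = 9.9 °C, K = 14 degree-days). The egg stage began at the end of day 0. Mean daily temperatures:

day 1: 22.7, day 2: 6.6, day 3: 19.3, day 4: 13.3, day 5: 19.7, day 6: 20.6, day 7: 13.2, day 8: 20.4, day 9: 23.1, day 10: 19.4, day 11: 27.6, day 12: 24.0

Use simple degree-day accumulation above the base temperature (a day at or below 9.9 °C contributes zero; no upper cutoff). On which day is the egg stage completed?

Daily DD above 9.9 °C: 12.8, 0.0, 9.4, 3.4, 9.8, 10.7, 3.3, 10.5, 13.2, 9.5, 17.7, 14.1.
Cumulative: 12.8, 12.8, 22.2, 25.6, 35.4, 46.1, 49.4, 59.9, 73.1, 82.6, 100.3, 114.4.
The total first reaches 14 DD on day 3.

day 3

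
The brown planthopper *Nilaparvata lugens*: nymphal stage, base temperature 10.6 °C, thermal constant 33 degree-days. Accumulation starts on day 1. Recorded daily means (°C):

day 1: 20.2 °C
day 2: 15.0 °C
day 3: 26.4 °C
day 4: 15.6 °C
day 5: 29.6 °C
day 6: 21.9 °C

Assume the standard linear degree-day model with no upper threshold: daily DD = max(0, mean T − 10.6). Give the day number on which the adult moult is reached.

day 4

Daily DD above 10.6 °C: 9.6, 4.4, 15.8, 5.0, 19.0, 11.3.
Cumulative: 9.6, 14.0, 29.8, 34.8, 53.8, 65.1.
The total first reaches 33 DD on day 4.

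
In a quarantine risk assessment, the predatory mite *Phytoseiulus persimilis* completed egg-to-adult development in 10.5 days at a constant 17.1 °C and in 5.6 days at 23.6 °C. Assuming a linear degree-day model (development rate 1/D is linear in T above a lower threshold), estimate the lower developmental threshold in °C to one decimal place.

9.7 °C

Equal thermal constants: D₁(T₁ − T_b) = D₂(T₂ − T_b).
10.5·(17.1 − T_b) = 5.6·(23.6 − T_b)
T_b = (10.5·17.1 − 5.6·23.6) / (10.5 − 5.6) = 47.39 / 4.9 = 9.671 °C ≈ 9.7 °C.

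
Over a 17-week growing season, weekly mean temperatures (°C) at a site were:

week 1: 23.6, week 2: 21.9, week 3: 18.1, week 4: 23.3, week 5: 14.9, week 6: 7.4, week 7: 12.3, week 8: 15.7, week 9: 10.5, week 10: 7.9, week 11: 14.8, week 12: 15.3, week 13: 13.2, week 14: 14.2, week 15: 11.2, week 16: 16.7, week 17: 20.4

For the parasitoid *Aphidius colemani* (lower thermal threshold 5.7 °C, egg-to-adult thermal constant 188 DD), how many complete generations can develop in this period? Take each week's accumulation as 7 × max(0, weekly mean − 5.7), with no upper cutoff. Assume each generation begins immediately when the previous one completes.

Weekly DD (7 × max(0, T̄ − 5.7)): 125.3, 113.4, 86.8, 123.2, 64.4, 11.9, 46.2, 70.0, 33.6, 15.4, 63.7, 67.2, 52.5, 59.5, 38.5, 77.0, 102.9.
Season total = 1151.5 DD.
Complete generations = ⌊1151.5 / 188⌋ = 6.

6 generations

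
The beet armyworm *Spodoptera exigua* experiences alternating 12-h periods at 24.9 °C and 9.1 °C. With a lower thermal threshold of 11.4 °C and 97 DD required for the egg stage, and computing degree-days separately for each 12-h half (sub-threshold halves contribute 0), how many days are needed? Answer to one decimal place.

14.4 days

Day half: max(0, 24.9 − 11.4) × 0.5 = 13.5 × 0.5 = 6.75 DD.
Night half: max(0, 9.1 − 11.4) × 0.5 = 0.0 × 0.5 = 0.00 DD.
Per 24 h: 6.75 DD/day.
Duration = 97 / 6.75 = 14.370 ≈ 14.4 days.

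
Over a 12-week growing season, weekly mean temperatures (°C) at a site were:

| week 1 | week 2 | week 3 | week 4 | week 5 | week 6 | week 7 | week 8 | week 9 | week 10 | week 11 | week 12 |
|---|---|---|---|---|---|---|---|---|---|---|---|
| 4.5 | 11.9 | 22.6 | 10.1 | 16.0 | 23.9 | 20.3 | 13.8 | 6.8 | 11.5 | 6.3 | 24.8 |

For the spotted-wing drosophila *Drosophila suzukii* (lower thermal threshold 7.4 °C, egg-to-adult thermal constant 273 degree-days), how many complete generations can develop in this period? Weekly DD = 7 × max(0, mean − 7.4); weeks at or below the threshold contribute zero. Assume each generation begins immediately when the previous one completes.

Weekly DD (7 × max(0, T̄ − 7.4)): 0.0, 31.5, 106.4, 18.9, 60.2, 115.5, 90.3, 44.8, 0.0, 28.7, 0.0, 121.8.
Season total = 618.1 DD.
Complete generations = ⌊618.1 / 273⌋ = 2.

2 generations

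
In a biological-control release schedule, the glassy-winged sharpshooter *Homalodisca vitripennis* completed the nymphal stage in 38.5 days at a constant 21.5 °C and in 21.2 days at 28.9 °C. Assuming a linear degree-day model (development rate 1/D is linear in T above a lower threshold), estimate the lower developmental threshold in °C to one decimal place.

12.4 °C

Equal thermal constants: D₁(T₁ − T_b) = D₂(T₂ − T_b).
38.5·(21.5 − T_b) = 21.2·(28.9 − T_b)
T_b = (38.5·21.5 − 21.2·28.9) / (38.5 − 21.2) = 215.07 / 17.3 = 12.432 °C ≈ 12.4 °C.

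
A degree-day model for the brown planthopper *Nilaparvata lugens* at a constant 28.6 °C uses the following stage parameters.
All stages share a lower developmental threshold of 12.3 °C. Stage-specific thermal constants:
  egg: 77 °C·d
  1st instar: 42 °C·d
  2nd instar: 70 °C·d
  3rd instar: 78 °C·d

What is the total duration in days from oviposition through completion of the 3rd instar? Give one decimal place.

16.4 days

Daily accumulation at 28.6 °C = 28.6 − 12.3 = 16.3 DD/day.
Total K = 77 + 42 + 70 + 78 = 267 DD.
Total duration = 267 / 16.3 = 16.380 ≈ 16.4 days.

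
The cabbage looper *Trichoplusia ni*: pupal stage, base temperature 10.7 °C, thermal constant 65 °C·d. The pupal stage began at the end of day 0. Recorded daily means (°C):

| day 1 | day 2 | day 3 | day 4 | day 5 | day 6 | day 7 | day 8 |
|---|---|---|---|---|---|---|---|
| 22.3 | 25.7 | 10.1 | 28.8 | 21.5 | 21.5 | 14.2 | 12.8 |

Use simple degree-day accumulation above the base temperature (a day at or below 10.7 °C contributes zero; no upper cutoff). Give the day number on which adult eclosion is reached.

Daily DD above 10.7 °C: 11.6, 15.0, 0.0, 18.1, 10.8, 10.8, 3.5, 2.1.
Cumulative: 11.6, 26.6, 26.6, 44.7, 55.5, 66.3, 69.8, 71.9.
The total first reaches 65 DD on day 6.

day 6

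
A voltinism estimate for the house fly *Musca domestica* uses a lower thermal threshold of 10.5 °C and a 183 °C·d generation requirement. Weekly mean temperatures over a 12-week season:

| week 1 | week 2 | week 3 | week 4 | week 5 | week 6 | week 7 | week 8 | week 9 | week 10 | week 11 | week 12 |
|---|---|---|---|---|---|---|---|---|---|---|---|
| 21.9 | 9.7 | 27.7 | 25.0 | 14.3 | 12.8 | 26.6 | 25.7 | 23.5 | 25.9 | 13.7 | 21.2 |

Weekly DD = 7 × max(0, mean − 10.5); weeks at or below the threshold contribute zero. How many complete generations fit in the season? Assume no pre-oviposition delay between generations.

Weekly DD (7 × max(0, T̄ − 10.5)): 79.8, 0.0, 120.4, 101.5, 26.6, 16.1, 112.7, 106.4, 91.0, 107.8, 22.4, 74.9.
Season total = 859.6 DD.
Complete generations = ⌊859.6 / 183⌋ = 4.

4 generations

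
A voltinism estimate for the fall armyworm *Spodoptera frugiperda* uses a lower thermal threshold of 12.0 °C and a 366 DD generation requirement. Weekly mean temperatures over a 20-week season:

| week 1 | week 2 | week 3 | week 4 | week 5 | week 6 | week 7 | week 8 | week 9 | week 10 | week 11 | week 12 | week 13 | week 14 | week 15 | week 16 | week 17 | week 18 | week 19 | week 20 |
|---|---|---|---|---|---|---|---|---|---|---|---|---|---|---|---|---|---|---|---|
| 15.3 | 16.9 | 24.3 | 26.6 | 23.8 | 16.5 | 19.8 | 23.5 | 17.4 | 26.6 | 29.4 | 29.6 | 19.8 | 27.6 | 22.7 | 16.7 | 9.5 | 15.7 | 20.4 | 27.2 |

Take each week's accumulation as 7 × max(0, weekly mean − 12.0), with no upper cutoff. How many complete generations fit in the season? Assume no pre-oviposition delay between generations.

Weekly DD (7 × max(0, T̄ − 12.0)): 23.1, 34.3, 86.1, 102.2, 82.6, 31.5, 54.6, 80.5, 37.8, 102.2, 121.8, 123.2, 54.6, 109.2, 74.9, 32.9, 0.0, 25.9, 58.8, 106.4.
Season total = 1342.6 DD.
Complete generations = ⌊1342.6 / 366⌋ = 3.

3 generations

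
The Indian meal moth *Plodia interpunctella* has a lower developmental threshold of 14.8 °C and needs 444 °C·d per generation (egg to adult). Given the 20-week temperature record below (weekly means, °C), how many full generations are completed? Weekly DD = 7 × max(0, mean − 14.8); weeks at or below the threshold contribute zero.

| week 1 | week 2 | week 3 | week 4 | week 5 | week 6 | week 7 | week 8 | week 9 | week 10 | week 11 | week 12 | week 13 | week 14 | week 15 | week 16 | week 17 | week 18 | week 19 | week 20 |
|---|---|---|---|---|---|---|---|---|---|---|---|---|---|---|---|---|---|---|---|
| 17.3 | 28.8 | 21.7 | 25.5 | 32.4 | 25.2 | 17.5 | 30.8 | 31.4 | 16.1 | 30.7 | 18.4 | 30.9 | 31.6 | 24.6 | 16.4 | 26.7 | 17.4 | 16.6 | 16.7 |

2 generations

Weekly DD (7 × max(0, T̄ − 14.8)): 17.5, 98.0, 48.3, 74.9, 123.2, 72.8, 18.9, 112.0, 116.2, 9.1, 111.3, 25.2, 112.7, 117.6, 68.6, 11.2, 83.3, 18.2, 12.6, 13.3.
Season total = 1264.9 DD.
Complete generations = ⌊1264.9 / 444⌋ = 2.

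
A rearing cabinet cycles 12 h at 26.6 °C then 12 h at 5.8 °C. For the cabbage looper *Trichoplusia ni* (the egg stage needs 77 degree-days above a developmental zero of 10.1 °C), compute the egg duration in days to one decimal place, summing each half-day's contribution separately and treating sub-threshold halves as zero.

9.3 days

Day half: max(0, 26.6 − 10.1) × 0.5 = 16.5 × 0.5 = 8.25 DD.
Night half: max(0, 5.8 − 10.1) × 0.5 = 0.0 × 0.5 = 0.00 DD.
Per 24 h: 8.25 DD/day.
Duration = 77 / 8.25 = 9.333 ≈ 9.3 days.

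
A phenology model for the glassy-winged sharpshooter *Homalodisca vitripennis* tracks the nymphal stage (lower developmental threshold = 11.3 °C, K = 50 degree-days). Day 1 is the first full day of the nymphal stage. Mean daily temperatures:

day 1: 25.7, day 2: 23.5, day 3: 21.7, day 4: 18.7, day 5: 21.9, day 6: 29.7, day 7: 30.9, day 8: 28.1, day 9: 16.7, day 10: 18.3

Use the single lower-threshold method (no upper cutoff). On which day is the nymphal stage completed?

day 5

Daily DD above 11.3 °C: 14.4, 12.2, 10.4, 7.4, 10.6, 18.4, 19.6, 16.8, 5.4, 7.0.
Cumulative: 14.4, 26.6, 37.0, 44.4, 55.0, 73.4, 93.0, 109.8, 115.2, 122.2.
The total first reaches 50 DD on day 5.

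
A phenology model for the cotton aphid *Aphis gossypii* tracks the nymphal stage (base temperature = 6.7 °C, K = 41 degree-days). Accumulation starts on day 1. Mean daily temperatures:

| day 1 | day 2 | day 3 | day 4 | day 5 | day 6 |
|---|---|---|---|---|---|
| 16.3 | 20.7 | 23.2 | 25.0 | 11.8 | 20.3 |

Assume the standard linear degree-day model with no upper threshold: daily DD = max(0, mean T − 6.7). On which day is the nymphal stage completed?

day 4

Daily DD above 6.7 °C: 9.6, 14.0, 16.5, 18.3, 5.1, 13.6.
Cumulative: 9.6, 23.6, 40.1, 58.4, 63.5, 77.1.
The total first reaches 41 DD on day 4.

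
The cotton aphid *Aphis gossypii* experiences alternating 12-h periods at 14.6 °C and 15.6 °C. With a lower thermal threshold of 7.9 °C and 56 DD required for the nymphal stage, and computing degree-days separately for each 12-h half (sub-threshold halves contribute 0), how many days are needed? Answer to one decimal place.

7.8 days

Day half: max(0, 14.6 − 7.9) × 0.5 = 6.7 × 0.5 = 3.35 DD.
Night half: max(0, 15.6 − 7.9) × 0.5 = 7.7 × 0.5 = 3.85 DD.
Per 24 h: 7.20 DD/day.
Duration = 56 / 7.20 = 7.778 ≈ 7.8 days.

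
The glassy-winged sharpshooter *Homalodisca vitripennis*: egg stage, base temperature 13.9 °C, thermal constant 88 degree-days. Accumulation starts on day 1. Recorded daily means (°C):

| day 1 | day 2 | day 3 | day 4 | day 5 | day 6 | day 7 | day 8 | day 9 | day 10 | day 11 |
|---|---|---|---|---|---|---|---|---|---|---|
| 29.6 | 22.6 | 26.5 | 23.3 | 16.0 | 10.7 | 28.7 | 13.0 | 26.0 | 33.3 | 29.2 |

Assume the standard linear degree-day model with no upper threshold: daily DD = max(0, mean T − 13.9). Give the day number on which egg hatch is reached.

Daily DD above 13.9 °C: 15.7, 8.7, 12.6, 9.4, 2.1, 0.0, 14.8, 0.0, 12.1, 19.4, 15.3.
Cumulative: 15.7, 24.4, 37.0, 46.4, 48.5, 48.5, 63.3, 63.3, 75.4, 94.8, 110.1.
The total first reaches 88 DD on day 10.

day 10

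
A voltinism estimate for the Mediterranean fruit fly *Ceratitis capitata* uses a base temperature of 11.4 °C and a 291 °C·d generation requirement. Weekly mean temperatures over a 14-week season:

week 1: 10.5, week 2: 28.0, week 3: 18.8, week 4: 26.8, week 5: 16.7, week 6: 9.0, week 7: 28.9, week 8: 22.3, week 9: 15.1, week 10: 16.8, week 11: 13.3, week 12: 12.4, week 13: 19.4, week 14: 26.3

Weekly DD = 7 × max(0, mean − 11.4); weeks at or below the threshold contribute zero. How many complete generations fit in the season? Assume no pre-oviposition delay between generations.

2 generations

Weekly DD (7 × max(0, T̄ − 11.4)): 0.0, 116.2, 51.8, 107.8, 37.1, 0.0, 122.5, 76.3, 25.9, 37.8, 13.3, 7.0, 56.0, 104.3.
Season total = 756.0 DD.
Complete generations = ⌊756.0 / 291⌋ = 2.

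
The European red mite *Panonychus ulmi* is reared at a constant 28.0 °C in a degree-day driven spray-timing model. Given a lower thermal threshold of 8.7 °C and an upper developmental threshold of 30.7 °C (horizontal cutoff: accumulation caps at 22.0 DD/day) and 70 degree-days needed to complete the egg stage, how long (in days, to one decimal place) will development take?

Daily accumulation = 28.0 − 8.7 = 19.3 DD/day.
Duration = 70 / 19.3 = 3.627 ≈ 3.6 days.

3.6 days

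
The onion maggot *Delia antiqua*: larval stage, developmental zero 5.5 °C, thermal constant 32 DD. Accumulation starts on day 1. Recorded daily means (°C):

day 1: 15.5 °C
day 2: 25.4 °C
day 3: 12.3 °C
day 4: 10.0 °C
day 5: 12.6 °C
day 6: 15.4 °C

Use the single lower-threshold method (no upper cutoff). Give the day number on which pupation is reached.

day 3

Daily DD above 5.5 °C: 10.0, 19.9, 6.8, 4.5, 7.1, 9.9.
Cumulative: 10.0, 29.9, 36.7, 41.2, 48.3, 58.2.
The total first reaches 32 DD on day 3.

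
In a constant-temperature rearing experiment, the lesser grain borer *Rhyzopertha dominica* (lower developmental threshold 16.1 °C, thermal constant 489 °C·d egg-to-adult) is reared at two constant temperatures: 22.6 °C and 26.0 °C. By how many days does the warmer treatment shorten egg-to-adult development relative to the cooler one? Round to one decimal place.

25.8 days

At 22.6 °C: 489 / (22.6 − 16.1) = 489 / 6.5 = 75.231 d.
At 26.0 °C: 489 / (26.0 − 16.1) = 489 / 9.9 = 49.394 d.
Difference = |75.231 − 49.394| = 25.837 ≈ 25.8 days.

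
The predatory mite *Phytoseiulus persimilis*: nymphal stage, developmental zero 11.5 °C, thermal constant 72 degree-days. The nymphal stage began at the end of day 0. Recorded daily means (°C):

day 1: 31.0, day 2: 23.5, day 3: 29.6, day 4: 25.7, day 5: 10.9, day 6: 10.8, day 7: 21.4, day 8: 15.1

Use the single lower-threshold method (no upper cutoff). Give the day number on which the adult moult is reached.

Daily DD above 11.5 °C: 19.5, 12.0, 18.1, 14.2, 0.0, 0.0, 9.9, 3.6.
Cumulative: 19.5, 31.5, 49.6, 63.8, 63.8, 63.8, 73.7, 77.3.
The total first reaches 72 DD on day 7.

day 7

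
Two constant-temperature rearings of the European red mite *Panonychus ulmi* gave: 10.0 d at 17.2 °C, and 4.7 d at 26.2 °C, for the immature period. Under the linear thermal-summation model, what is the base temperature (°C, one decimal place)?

Linear rate model ⇒ the product D·(T − T_b) is constant across temperatures.
10.0·(17.2 − T_b) = 4.7·(26.2 − T_b)
T_b = (10.0·17.2 − 4.7·26.2) / (10.0 − 4.7) = 48.86 / 5.3 = 9.219 °C ≈ 9.2 °C.

9.2 °C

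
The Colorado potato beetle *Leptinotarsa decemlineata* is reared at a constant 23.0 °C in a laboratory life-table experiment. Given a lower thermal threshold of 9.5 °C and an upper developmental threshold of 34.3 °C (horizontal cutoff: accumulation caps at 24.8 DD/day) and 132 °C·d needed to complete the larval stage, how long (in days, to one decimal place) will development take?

9.8 days

Daily accumulation = 23.0 − 9.5 = 13.5 DD/day.
Duration = 132 / 13.5 = 9.778 ≈ 9.8 days.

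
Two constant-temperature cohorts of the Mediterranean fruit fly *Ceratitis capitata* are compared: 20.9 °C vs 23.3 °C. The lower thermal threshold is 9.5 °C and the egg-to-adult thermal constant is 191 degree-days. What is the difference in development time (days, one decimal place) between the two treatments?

2.9 days

At 20.9 °C: 191 / (20.9 − 9.5) = 191 / 11.4 = 16.754 d.
At 23.3 °C: 191 / (23.3 − 9.5) = 191 / 13.8 = 13.841 d.
Difference = |16.754 − 13.841| = 2.914 ≈ 2.9 days.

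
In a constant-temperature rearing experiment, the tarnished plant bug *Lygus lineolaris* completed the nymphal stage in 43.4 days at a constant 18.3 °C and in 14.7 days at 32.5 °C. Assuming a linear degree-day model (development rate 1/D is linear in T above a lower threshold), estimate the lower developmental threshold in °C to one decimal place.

11.0 °C

Equal thermal constants: D₁(T₁ − T_b) = D₂(T₂ − T_b).
43.4·(18.3 − T_b) = 14.7·(32.5 − T_b)
T_b = (43.4·18.3 − 14.7·32.5) / (43.4 − 14.7) = 316.47 / 28.7 = 11.027 °C ≈ 11.0 °C.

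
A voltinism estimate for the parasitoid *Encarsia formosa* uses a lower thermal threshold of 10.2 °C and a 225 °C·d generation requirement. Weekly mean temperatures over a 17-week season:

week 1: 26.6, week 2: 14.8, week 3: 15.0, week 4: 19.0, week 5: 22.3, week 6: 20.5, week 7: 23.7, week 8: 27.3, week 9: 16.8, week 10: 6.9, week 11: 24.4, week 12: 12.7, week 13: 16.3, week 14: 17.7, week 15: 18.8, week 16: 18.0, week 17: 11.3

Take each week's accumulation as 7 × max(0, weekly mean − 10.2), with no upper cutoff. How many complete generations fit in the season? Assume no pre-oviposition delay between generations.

Weekly DD (7 × max(0, T̄ − 10.2)): 114.8, 32.2, 33.6, 61.6, 84.7, 72.1, 94.5, 119.7, 46.2, 0.0, 99.4, 17.5, 42.7, 52.5, 60.2, 54.6, 7.7.
Season total = 994.0 DD.
Complete generations = ⌊994.0 / 225⌋ = 4.

4 generations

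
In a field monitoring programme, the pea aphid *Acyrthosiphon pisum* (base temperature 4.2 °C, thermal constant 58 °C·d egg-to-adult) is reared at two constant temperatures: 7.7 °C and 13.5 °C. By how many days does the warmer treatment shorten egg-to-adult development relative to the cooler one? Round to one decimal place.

10.3 days

At 7.7 °C: 58 / (7.7 − 4.2) = 58 / 3.5 = 16.571 d.
At 13.5 °C: 58 / (13.5 − 4.2) = 58 / 9.3 = 6.237 d.
Difference = |16.571 − 6.237| = 10.335 ≈ 10.3 days.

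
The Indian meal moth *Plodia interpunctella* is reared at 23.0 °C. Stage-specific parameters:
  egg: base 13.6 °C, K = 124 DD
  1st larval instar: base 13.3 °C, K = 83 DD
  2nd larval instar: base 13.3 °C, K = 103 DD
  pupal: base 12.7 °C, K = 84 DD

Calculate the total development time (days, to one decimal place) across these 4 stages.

egg: 124 / (23.0 − 13.6) = 124 / 9.4 = 13.191 d.
1st larval instar: 83 / (23.0 − 13.3) = 83 / 9.7 = 8.557 d.
2nd larval instar: 103 / (23.0 − 13.3) = 103 / 9.7 = 10.619 d.
pupal: 84 / (23.0 − 12.7) = 84 / 10.3 = 8.155 d.
Sum = 40.522 ≈ 40.5 days.

40.5 days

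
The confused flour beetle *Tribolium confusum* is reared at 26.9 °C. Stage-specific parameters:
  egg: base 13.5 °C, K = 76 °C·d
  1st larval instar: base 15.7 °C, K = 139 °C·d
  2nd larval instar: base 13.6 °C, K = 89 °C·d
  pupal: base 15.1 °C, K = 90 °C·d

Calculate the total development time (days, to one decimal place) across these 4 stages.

egg: 76 / (26.9 − 13.5) = 76 / 13.4 = 5.672 d.
1st larval instar: 139 / (26.9 − 15.7) = 139 / 11.2 = 12.411 d.
2nd larval instar: 89 / (26.9 − 13.6) = 89 / 13.3 = 6.692 d.
pupal: 90 / (26.9 − 15.1) = 90 / 11.8 = 7.627 d.
Sum = 32.401 ≈ 32.4 days.

32.4 days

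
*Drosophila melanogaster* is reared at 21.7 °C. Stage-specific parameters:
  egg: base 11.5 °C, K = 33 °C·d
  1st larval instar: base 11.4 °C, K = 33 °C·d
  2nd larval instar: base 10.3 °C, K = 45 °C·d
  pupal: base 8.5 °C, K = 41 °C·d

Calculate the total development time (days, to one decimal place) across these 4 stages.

egg: 33 / (21.7 − 11.5) = 33 / 10.2 = 3.235 d.
1st larval instar: 33 / (21.7 − 11.4) = 33 / 10.3 = 3.204 d.
2nd larval instar: 45 / (21.7 − 10.3) = 45 / 11.4 = 3.947 d.
pupal: 41 / (21.7 − 8.5) = 41 / 13.2 = 3.106 d.
Sum = 13.493 ≈ 13.5 days.

13.5 days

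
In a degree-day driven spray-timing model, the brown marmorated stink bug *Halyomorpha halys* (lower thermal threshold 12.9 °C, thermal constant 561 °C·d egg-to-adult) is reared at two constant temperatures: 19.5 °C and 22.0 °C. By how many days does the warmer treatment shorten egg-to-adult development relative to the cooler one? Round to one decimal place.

At 19.5 °C: 561 / (19.5 − 12.9) = 561 / 6.6 = 85.000 d.
At 22.0 °C: 561 / (22.0 − 12.9) = 561 / 9.1 = 61.648 d.
Difference = |85.000 − 61.648| = 23.352 ≈ 23.4 days.

23.4 days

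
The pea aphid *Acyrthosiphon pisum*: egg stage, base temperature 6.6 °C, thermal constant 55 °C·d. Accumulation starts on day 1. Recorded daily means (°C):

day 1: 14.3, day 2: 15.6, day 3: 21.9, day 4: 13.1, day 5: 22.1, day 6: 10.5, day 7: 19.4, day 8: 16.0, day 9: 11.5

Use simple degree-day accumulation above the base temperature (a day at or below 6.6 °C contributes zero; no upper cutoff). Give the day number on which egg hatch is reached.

day 6

Daily DD above 6.6 °C: 7.7, 9.0, 15.3, 6.5, 15.5, 3.9, 12.8, 9.4, 4.9.
Cumulative: 7.7, 16.7, 32.0, 38.5, 54.0, 57.9, 70.7, 80.1, 85.0.
The total first reaches 55 DD on day 6.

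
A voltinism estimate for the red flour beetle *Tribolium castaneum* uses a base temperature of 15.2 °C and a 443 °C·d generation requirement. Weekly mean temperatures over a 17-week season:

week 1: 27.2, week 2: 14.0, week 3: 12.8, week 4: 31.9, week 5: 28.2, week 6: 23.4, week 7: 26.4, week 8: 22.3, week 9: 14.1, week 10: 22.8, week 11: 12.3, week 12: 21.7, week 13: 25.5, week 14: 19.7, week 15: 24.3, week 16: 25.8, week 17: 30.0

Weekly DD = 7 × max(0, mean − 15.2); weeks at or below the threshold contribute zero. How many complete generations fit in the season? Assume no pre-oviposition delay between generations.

Weekly DD (7 × max(0, T̄ − 15.2)): 84.0, 0.0, 0.0, 116.9, 91.0, 57.4, 78.4, 49.7, 0.0, 53.2, 0.0, 45.5, 72.1, 31.5, 63.7, 74.2, 103.6.
Season total = 921.2 DD.
Complete generations = ⌊921.2 / 443⌋ = 2.

2 generations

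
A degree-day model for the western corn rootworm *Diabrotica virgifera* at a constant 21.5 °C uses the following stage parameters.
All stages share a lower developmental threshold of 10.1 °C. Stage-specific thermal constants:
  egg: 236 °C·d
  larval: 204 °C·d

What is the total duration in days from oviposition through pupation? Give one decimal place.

38.6 days

Daily accumulation at 21.5 °C = 21.5 − 10.1 = 11.4 DD/day.
Total K = 236 + 204 = 440 DD.
Total duration = 440 / 11.4 = 38.596 ≈ 38.6 days.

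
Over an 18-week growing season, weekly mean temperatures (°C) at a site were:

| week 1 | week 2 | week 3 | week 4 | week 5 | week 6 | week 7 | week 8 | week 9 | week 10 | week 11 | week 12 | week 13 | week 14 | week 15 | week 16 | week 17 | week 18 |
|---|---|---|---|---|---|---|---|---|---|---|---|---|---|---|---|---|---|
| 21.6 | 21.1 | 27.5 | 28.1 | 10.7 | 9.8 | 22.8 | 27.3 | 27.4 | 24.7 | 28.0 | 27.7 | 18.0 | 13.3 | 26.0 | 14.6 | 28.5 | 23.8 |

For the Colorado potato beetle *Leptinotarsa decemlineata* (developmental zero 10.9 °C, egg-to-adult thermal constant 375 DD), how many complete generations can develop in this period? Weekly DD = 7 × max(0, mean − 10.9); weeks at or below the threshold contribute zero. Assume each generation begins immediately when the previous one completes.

Weekly DD (7 × max(0, T̄ − 10.9)): 74.9, 71.4, 116.2, 120.4, 0.0, 0.0, 83.3, 114.8, 115.5, 96.6, 119.7, 117.6, 49.7, 16.8, 105.7, 25.9, 123.2, 90.3.
Season total = 1442.0 DD.
Complete generations = ⌊1442.0 / 375⌋ = 3.

3 generations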